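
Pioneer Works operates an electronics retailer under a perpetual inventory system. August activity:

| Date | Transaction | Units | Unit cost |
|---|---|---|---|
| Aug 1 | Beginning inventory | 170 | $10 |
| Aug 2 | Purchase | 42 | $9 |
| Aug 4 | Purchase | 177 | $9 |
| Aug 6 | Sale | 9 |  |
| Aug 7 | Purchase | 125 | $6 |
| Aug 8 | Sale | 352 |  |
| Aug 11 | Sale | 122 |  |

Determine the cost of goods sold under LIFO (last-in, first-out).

COGS = $4,111

Aug 6, 9 sold [LIFO — newest first]: 9 @ $9 = $81
Aug 8, 352 sold [LIFO — newest first]: 125 @ $6 + 168 @ $9 + 42 @ $9 + 17 @ $10 = $2,810
Aug 11, 122 sold [LIFO — newest first]: 122 @ $10 = $1,220
Total COGS = $81 + $2,810 + $1,220 = $4,111
Ending inventory: 31 @ $10 = $310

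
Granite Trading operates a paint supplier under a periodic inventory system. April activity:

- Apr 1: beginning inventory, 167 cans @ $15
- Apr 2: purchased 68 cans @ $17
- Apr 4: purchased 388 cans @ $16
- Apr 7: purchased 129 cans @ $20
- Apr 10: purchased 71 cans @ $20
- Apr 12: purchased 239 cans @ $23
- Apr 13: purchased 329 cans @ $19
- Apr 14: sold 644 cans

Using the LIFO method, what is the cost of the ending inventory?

Apr 14, 644 sold [LIFO — newest first]: 329 @ $19 + 239 @ $23 + 71 @ $20 + 5 @ $20 = $13,268
Ending inventory: 167 @ $15 + 68 @ $17 + 388 @ $16 + 124 @ $20 = $12,349

Ending inventory = $12,349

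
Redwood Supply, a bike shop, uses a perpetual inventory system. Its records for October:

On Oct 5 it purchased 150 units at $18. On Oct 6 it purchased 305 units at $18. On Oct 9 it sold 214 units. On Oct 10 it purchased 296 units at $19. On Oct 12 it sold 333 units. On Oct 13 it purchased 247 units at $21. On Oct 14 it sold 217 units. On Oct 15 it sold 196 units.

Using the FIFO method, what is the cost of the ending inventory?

Ending inventory = $798

Oct 9, 214 sold [FIFO — oldest first]: 150 @ $18 + 64 @ $18 = $3,852
Oct 12, 333 sold [FIFO — oldest first]: 241 @ $18 + 92 @ $19 = $6,086
Oct 14, 217 sold [FIFO — oldest first]: 204 @ $19 + 13 @ $21 = $4,149
Oct 15, 196 sold [FIFO — oldest first]: 196 @ $21 = $4,116
Total COGS = $3,852 + $6,086 + $4,149 + $4,116 = $18,203
Ending inventory: 38 @ $21 = $798
Check: goods available $19,001 = COGS $18,203 + ending $798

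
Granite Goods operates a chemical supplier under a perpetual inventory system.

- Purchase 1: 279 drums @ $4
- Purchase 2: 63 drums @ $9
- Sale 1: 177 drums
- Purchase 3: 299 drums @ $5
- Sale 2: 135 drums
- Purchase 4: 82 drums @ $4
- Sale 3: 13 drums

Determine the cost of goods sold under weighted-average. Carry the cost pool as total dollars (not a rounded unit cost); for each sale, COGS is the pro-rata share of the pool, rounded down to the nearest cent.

COGS = $1,604.34

After Purchase 1: 279 on hand, pool $1,116.00 (≈ $4.0000 each)
After Purchase 2: 342 on hand, pool $1,683.00 (≈ $4.9211 each)
Sale 1, sell 177: 177/342 × $1,683.00 → $871.02
After Purchase 3: 464 on hand, pool $2,306.98 (≈ $4.9719 each)
Sale 2, sell 135: 135/464 × $2,306.98 → $671.21
After Purchase 4: 411 on hand, pool $1,963.77 (≈ $4.7780 each)
Sale 3, sell 13: 13/411 × $1,963.77 → $62.11
Total COGS = $871.02 + $671.21 + $62.11 = $1,604.34
Ending inventory (cost pool remaining) = $1,901.66
Check: goods available $3,506.00 = COGS $1,604.34 + ending $1,901.66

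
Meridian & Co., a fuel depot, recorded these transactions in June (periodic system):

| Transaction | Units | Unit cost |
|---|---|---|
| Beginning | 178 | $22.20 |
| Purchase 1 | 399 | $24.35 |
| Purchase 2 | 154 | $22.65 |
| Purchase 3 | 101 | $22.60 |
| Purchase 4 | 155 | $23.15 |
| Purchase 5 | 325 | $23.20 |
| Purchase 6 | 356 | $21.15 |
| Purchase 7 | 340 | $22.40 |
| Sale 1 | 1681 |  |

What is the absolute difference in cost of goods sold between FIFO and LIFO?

$254.95

FIFO COGS: 178 @ $22.20 + 399 @ $24.35 + 154 @ $22.65 + 101 @ $22.60 + 155 @ $23.15 + 325 @ $23.20 + 356 @ $21.15 + 13 @ $22.40 = $38,386.80
LIFO COGS: 340 @ $22.40 + 356 @ $21.15 + 325 @ $23.20 + 155 @ $23.15 + 101 @ $22.60 + 154 @ $22.65 + 250 @ $24.35 = $38,131.85
Difference = |$38,386.80 − $38,131.85| = $254.95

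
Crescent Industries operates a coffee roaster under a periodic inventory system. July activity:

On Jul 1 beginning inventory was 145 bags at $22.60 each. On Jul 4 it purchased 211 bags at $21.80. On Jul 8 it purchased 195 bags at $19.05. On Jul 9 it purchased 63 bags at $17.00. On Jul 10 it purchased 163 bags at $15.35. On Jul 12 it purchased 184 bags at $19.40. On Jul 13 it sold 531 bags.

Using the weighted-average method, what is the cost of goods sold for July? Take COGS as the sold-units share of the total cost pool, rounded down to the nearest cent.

COGS = $10,351.57

Jul 13, sell 531: 531/961 × $18,734.20 → $10,351.57
Ending inventory (cost pool remaining) = $8,382.63
Check: goods available $18,734.20 = COGS $10,351.57 + ending $8,382.63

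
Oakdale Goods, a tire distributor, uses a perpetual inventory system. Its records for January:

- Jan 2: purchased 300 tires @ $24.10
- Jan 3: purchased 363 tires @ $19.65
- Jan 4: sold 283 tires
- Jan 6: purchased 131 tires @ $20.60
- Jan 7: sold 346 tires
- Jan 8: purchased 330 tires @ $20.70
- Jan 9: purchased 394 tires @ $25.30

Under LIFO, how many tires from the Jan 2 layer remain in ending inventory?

Jan 4, 283 sold [LIFO — newest first]: 283 @ $19.65 = $5,560.95
Jan 7, 346 sold [LIFO — newest first]: 131 @ $20.60 + 80 @ $19.65 + 135 @ $24.10 = $7,524.10
Total COGS = $5,560.95 + $7,524.10 = $13,085.05
Ending inventory: 165 @ $24.10 + 330 @ $20.70 + 394 @ $25.30 = $20,775.70

165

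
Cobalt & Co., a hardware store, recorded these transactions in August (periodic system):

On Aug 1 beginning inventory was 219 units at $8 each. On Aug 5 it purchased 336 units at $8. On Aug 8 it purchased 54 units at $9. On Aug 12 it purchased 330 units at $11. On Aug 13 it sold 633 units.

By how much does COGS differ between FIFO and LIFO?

FIFO COGS: 219 @ $8 + 336 @ $8 + 54 @ $9 + 24 @ $11 = $5,190
LIFO COGS: 330 @ $11 + 54 @ $9 + 249 @ $8 = $6,108
Difference = |$5,190 − $6,108| = $918

$918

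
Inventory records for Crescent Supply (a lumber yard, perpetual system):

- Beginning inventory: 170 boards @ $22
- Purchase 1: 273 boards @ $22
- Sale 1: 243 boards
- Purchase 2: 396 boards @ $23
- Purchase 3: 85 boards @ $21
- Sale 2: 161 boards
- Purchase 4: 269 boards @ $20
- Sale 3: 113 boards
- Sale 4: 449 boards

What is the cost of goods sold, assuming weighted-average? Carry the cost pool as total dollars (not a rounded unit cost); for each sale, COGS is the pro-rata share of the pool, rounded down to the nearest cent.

After Beginning: 170 on hand, pool $3,740.00 (≈ $22.0000 each)
After Purchase 1: 443 on hand, pool $9,746.00 (≈ $22.0000 each)
Sale 1, sell 243: 243/443 × $9,746.00 → $5,346.00
After Purchase 2: 596 on hand, pool $13,508.00 (≈ $22.6644 each)
After Purchase 3: 681 on hand, pool $15,293.00 (≈ $22.4567 each)
Sale 2, sell 161: 161/681 × $15,293.00 → $3,615.52
After Purchase 4: 789 on hand, pool $17,057.48 (≈ $21.6191 each)
Sale 3, sell 113: 113/789 × $17,057.48 → $2,442.95
Sale 4, sell 449: 449/676 × $14,614.53 → $9,706.98
Total COGS = $5,346.00 + $3,615.52 + $2,442.95 + $9,706.98 = $21,111.45
Ending inventory (cost pool remaining) = $4,907.55

COGS = $21,111.45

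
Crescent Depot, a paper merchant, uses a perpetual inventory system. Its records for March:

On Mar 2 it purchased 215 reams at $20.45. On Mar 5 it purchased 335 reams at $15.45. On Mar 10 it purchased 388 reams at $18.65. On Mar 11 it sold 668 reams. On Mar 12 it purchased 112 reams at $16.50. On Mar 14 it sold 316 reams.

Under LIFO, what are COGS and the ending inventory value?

Mar 11, 668 sold [LIFO — newest first]: 388 @ $18.65 + 280 @ $15.45 = $11,562.20
Mar 14, 316 sold [LIFO — newest first]: 112 @ $16.50 + 55 @ $15.45 + 149 @ $20.45 = $5,744.80
Total COGS = $11,562.20 + $5,744.80 = $17,307.00
Ending inventory: 66 @ $20.45 = $1,349.70

COGS = $17,307.00; ending inventory = $1,349.70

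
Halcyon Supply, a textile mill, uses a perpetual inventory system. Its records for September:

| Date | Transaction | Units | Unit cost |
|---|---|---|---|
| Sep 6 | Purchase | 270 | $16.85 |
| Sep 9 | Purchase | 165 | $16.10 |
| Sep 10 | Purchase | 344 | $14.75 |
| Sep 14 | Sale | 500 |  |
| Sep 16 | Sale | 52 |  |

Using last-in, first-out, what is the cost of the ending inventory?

Sep 14, 500 sold [LIFO — newest first]: 344 @ $14.75 + 156 @ $16.10 = $7,585.60
Sep 16, 52 sold [LIFO — newest first]: 9 @ $16.10 + 43 @ $16.85 = $869.45
Total COGS = $7,585.60 + $869.45 = $8,455.05
Ending inventory: 227 @ $16.85 = $3,824.95
Check: goods available $12,280.00 = COGS $8,455.05 + ending $3,824.95

Ending inventory = $3,824.95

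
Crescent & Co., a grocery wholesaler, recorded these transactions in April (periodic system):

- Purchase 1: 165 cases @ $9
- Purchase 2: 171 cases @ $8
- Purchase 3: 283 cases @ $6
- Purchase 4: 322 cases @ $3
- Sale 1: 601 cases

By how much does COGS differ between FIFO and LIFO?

$1,803

FIFO COGS: 165 @ $9 + 171 @ $8 + 265 @ $6 = $4,443
LIFO COGS: 322 @ $3 + 279 @ $6 = $2,640
Difference = |$4,443 − $2,640| = $1,803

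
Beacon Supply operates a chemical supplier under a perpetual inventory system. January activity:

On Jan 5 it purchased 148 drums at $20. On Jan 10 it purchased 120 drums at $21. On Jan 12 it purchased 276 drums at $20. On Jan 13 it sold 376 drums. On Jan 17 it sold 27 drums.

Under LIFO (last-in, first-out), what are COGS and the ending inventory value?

Jan 13, 376 sold [LIFO — newest first]: 276 @ $20 + 100 @ $21 = $7,620
Jan 17, 27 sold [LIFO — newest first]: 20 @ $21 + 7 @ $20 = $560
Total COGS = $7,620 + $560 = $8,180
Ending inventory: 141 @ $20 = $2,820

COGS = $8,180; ending inventory = $2,820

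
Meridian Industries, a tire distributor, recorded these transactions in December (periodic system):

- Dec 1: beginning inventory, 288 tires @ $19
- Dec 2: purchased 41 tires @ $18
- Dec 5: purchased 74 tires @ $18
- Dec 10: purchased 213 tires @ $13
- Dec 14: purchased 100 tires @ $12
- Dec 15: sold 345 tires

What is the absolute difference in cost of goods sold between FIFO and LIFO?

FIFO COGS: 288 @ $19 + 41 @ $18 + 16 @ $18 = $6,498
LIFO COGS: 100 @ $12 + 213 @ $13 + 32 @ $18 = $4,545
Difference = |$6,498 − $4,545| = $1,953

$1,953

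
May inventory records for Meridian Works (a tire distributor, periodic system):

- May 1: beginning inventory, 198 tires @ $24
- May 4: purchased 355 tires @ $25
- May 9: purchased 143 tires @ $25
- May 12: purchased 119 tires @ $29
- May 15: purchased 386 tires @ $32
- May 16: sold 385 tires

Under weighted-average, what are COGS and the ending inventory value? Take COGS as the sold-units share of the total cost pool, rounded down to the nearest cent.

COGS = $10,580.28; ending inventory = $22,424.72

May 16, sell 385: 385/1201 × $33,005.00 → $10,580.28
Ending inventory (cost pool remaining) = $22,424.72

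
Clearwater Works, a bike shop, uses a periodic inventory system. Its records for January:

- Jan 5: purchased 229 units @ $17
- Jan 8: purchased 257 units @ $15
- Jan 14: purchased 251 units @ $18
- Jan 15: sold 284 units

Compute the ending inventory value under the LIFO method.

Jan 15, 284 sold [LIFO — newest first]: 251 @ $18 + 33 @ $15 = $5,013
Ending inventory: 229 @ $17 + 224 @ $15 = $7,253
Check: goods available $12,266 = COGS $5,013 + ending $7,253

Ending inventory = $7,253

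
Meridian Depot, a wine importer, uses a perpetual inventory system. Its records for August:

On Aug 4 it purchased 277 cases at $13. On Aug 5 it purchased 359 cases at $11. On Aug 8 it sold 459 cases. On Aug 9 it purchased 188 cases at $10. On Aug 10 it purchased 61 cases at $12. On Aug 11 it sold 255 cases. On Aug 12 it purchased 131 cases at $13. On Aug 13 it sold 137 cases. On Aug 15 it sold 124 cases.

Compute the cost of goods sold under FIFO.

COGS = $11,332

Aug 8, 459 sold [FIFO — oldest first]: 277 @ $13 + 182 @ $11 = $5,603
Aug 11, 255 sold [FIFO — oldest first]: 177 @ $11 + 78 @ $10 = $2,727
Aug 13, 137 sold [FIFO — oldest first]: 110 @ $10 + 27 @ $12 = $1,424
Aug 15, 124 sold [FIFO — oldest first]: 34 @ $12 + 90 @ $13 = $1,578
Total COGS = $5,603 + $2,727 + $1,424 + $1,578 = $11,332
Ending inventory: 41 @ $13 = $533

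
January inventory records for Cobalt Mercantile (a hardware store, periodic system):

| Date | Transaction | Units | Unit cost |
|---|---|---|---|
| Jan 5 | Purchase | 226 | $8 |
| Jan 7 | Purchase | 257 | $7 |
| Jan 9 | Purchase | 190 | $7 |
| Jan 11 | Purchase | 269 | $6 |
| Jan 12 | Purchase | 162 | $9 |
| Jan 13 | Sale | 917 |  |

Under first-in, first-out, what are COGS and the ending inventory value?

Jan 13, 917 sold [FIFO — oldest first]: 226 @ $8 + 257 @ $7 + 190 @ $7 + 244 @ $6 = $6,401
Ending inventory: 25 @ $6 + 162 @ $9 = $1,608

COGS = $6,401; ending inventory = $1,608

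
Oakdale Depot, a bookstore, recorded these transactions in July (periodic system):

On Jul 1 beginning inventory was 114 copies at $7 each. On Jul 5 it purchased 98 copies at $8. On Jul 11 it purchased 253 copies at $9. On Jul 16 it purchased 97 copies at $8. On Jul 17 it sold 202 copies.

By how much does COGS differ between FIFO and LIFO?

FIFO COGS: 114 @ $7 + 88 @ $8 = $1,502
LIFO COGS: 97 @ $8 + 105 @ $9 = $1,721
Difference = |$1,502 − $1,721| = $219

$219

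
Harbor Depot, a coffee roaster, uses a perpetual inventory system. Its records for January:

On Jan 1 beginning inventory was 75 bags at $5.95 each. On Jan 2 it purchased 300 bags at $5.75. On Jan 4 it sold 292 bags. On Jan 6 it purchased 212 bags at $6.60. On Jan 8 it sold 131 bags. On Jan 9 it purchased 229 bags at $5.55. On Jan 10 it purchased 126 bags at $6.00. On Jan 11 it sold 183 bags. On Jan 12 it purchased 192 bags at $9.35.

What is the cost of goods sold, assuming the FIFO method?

COGS = $3,675.90

Jan 4, 292 sold [FIFO — oldest first]: 75 @ $5.95 + 217 @ $5.75 = $1,694.00
Jan 8, 131 sold [FIFO — oldest first]: 83 @ $5.75 + 48 @ $6.60 = $794.05
Jan 11, 183 sold [FIFO — oldest first]: 164 @ $6.60 + 19 @ $5.55 = $1,187.85
Total COGS = $1,694.00 + $794.05 + $1,187.85 = $3,675.90
Ending inventory: 210 @ $5.55 + 126 @ $6.00 + 192 @ $9.35 = $3,716.70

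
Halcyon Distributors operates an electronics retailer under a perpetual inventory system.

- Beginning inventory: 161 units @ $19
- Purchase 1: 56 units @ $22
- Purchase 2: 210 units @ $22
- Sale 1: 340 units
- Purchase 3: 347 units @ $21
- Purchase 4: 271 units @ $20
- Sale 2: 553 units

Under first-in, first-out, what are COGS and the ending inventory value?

COGS = $18,578; ending inventory = $3,040

Sale 1 (340) [FIFO — oldest first]: 161 @ $19 + 56 @ $22 + 123 @ $22 = $6,997
Sale 2 (553) [FIFO — oldest first]: 87 @ $22 + 347 @ $21 + 119 @ $20 = $11,581
Total COGS = $6,997 + $11,581 = $18,578
Ending inventory: 152 @ $20 = $3,040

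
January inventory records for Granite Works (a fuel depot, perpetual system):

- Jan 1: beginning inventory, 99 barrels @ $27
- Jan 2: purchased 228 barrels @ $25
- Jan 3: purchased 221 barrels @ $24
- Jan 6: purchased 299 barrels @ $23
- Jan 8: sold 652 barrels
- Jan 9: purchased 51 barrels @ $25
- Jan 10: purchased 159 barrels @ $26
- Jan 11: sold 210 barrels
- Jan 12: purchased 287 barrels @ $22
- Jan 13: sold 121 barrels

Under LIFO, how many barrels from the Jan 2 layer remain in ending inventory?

Jan 8, 652 sold [LIFO — newest first]: 299 @ $23 + 221 @ $24 + 132 @ $25 = $15,481
Jan 11, 210 sold [LIFO — newest first]: 159 @ $26 + 51 @ $25 = $5,409
Jan 13, 121 sold [LIFO — newest first]: 121 @ $22 = $2,662
Total COGS = $15,481 + $5,409 + $2,662 = $23,552
Ending inventory: 99 @ $27 + 96 @ $25 + 166 @ $22 = $8,725
Check: goods available $32,277 = COGS $23,552 + ending $8,725

96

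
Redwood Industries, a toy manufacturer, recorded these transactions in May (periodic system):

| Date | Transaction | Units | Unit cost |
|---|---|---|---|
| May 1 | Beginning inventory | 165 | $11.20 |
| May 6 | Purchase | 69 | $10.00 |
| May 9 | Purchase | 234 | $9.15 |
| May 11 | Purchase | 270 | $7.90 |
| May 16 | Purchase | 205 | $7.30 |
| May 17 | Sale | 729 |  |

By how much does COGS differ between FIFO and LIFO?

$770.40

FIFO COGS: 165 @ $11.20 + 69 @ $10.00 + 234 @ $9.15 + 261 @ $7.90 = $6,741.00
LIFO COGS: 205 @ $7.30 + 270 @ $7.90 + 234 @ $9.15 + 20 @ $10.00 = $5,970.60
Difference = |$6,741.00 − $5,970.60| = $770.40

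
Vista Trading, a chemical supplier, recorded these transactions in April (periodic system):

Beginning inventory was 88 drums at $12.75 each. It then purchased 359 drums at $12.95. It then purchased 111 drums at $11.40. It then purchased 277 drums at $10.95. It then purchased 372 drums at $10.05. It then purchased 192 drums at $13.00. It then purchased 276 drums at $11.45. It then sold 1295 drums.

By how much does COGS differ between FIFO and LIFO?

FIFO COGS: 88 @ $12.75 + 359 @ $12.95 + 111 @ $11.40 + 277 @ $10.95 + 372 @ $10.05 + 88 @ $13.00 = $14,952.20
LIFO COGS: 276 @ $11.45 + 192 @ $13.00 + 372 @ $10.05 + 277 @ $10.95 + 111 @ $11.40 + 67 @ $12.95 = $14,561.00
Difference = |$14,952.20 − $14,561.00| = $391.20

$391.20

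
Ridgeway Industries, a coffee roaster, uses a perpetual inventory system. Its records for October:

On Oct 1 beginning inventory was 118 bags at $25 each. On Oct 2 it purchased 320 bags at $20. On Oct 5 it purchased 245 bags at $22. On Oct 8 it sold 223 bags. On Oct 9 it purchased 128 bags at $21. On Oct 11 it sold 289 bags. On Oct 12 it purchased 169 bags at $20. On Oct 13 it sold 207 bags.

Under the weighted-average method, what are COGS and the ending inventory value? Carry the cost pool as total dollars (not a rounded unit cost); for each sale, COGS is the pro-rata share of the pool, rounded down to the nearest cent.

After Oct 1: 118 on hand, pool $2,950.00 (≈ $25.0000 each)
After Oct 2: 438 on hand, pool $9,350.00 (≈ $21.3470 each)
After Oct 5: 683 on hand, pool $14,740.00 (≈ $21.5813 each)
Oct 8, sell 223: 223/683 × $14,740.00 → $4,812.62
After Oct 9: 588 on hand, pool $12,615.38 (≈ $21.4547 each)
Oct 11, sell 289: 289/588 × $12,615.38 → $6,200.41
After Oct 12: 468 on hand, pool $9,794.97 (≈ $20.9294 each)
Oct 13, sell 207: 207/468 × $9,794.97 → $4,332.39
Total COGS = $4,812.62 + $6,200.41 + $4,332.39 = $15,345.42
Ending inventory (cost pool remaining) = $5,462.58
Check: goods available $20,808.00 = COGS $15,345.42 + ending $5,462.58

COGS = $15,345.42; ending inventory = $5,462.58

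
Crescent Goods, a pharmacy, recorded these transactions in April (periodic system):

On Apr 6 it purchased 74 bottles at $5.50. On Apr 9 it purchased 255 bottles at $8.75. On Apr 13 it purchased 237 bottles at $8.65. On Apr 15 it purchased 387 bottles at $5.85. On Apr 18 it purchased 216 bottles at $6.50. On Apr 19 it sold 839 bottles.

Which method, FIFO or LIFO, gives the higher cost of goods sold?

FIFO

FIFO COGS: 74 @ $5.50 + 255 @ $8.75 + 237 @ $8.65 + 273 @ $5.85 = $6,285.35
LIFO COGS: 216 @ $6.50 + 387 @ $5.85 + 236 @ $8.65 = $5,709.35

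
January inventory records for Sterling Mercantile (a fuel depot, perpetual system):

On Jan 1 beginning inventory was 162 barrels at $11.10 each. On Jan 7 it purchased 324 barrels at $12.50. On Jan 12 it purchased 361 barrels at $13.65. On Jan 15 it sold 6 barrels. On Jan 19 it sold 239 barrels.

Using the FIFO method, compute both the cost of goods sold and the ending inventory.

COGS = $2,835.70; ending inventory = $7,940.15

Jan 15, 6 sold [FIFO — oldest first]: 6 @ $11.10 = $66.60
Jan 19, 239 sold [FIFO — oldest first]: 156 @ $11.10 + 83 @ $12.50 = $2,769.10
Total COGS = $66.60 + $2,769.10 = $2,835.70
Ending inventory: 241 @ $12.50 + 361 @ $13.65 = $7,940.15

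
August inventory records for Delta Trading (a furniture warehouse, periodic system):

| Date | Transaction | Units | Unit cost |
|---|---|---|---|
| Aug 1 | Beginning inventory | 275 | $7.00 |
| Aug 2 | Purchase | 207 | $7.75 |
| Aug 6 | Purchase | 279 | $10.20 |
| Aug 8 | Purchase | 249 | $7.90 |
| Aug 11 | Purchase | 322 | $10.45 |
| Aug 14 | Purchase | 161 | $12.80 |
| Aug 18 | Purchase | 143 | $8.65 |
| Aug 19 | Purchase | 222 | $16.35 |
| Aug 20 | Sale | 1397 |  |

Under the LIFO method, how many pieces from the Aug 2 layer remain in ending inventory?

Aug 20, 1397 sold [LIFO — newest first]: 222 @ $16.35 + 143 @ $8.65 + 161 @ $12.80 + 322 @ $10.45 + 249 @ $7.90 + 279 @ $10.20 + 21 @ $7.75 = $15,268.00
Ending inventory: 275 @ $7.00 + 186 @ $7.75 = $3,366.50

186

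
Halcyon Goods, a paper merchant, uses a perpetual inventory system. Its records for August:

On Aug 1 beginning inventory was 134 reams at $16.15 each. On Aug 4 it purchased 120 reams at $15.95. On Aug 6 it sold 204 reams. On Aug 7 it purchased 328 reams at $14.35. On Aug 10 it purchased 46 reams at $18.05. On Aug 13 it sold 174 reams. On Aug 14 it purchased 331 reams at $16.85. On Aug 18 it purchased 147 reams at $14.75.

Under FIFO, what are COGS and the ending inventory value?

COGS = $5,857.50; ending inventory = $11,503.30

Aug 6, 204 sold [FIFO — oldest first]: 134 @ $16.15 + 70 @ $15.95 = $3,280.60
Aug 13, 174 sold [FIFO — oldest first]: 50 @ $15.95 + 124 @ $14.35 = $2,576.90
Total COGS = $3,280.60 + $2,576.90 = $5,857.50
Ending inventory: 204 @ $14.35 + 46 @ $18.05 + 331 @ $16.85 + 147 @ $14.75 = $11,503.30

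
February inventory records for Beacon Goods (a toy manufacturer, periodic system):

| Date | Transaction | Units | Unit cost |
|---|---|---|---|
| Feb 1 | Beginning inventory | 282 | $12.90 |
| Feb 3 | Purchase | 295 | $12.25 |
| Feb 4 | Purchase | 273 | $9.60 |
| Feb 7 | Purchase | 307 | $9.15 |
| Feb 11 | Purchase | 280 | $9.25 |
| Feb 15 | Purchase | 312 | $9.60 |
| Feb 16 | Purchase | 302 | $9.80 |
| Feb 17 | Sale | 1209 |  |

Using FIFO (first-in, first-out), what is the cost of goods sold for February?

COGS = $13,162.40

Feb 17, 1209 sold [FIFO — oldest first]: 282 @ $12.90 + 295 @ $12.25 + 273 @ $9.60 + 307 @ $9.15 + 52 @ $9.25 = $13,162.40
Ending inventory: 228 @ $9.25 + 312 @ $9.60 + 302 @ $9.80 = $8,063.80
Check: goods available $21,226.20 = COGS $13,162.40 + ending $8,063.80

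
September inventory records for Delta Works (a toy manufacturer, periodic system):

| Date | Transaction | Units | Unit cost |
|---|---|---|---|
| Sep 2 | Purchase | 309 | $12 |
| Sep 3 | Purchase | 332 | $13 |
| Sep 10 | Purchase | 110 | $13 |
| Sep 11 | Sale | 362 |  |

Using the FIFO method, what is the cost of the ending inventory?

Sep 11, 362 sold [FIFO — oldest first]: 309 @ $12 + 53 @ $13 = $4,397
Ending inventory: 279 @ $13 + 110 @ $13 = $5,057
Check: goods available $9,454 = COGS $4,397 + ending $5,057

Ending inventory = $5,057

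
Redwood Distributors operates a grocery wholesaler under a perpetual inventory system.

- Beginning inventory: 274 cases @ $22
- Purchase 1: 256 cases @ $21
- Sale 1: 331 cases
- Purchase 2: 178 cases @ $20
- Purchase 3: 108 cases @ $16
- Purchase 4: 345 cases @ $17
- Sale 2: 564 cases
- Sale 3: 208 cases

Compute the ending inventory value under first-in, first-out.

Ending inventory = $986

Sale 1 (331) [FIFO — oldest first]: 274 @ $22 + 57 @ $21 = $7,225
Sale 2 (564) [FIFO — oldest first]: 199 @ $21 + 178 @ $20 + 108 @ $16 + 79 @ $17 = $10,810
Sale 3 (208) [FIFO — oldest first]: 208 @ $17 = $3,536
Total COGS = $7,225 + $10,810 + $3,536 = $21,571
Ending inventory: 58 @ $17 = $986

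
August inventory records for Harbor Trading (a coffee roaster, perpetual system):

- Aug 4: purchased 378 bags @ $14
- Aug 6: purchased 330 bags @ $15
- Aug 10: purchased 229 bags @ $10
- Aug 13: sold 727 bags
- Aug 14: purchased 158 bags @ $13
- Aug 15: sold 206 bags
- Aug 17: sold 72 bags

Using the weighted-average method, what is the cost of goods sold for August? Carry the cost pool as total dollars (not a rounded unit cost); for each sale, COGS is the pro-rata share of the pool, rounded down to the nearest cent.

After Aug 4: 378 on hand, pool $5,292.00 (≈ $14.0000 each)
After Aug 6: 708 on hand, pool $10,242.00 (≈ $14.4661 each)
After Aug 10: 937 on hand, pool $12,532.00 (≈ $13.3746 each)
Aug 13, sell 727: 727/937 × $12,532.00 → $9,723.33
After Aug 14: 368 on hand, pool $4,862.67 (≈ $13.2138 each)
Aug 15, sell 206: 206/368 × $4,862.67 → $2,722.03
Aug 17, sell 72: 72/162 × $2,140.64 → $951.39
Total COGS = $9,723.33 + $2,722.03 + $951.39 = $13,396.75
Ending inventory (cost pool remaining) = $1,189.25

COGS = $13,396.75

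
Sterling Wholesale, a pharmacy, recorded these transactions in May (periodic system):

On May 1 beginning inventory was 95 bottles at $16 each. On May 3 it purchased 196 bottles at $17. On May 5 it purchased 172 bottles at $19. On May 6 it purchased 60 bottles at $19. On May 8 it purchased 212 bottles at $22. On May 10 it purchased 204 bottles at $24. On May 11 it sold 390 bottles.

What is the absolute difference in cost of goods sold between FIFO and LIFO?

FIFO COGS: 95 @ $16 + 196 @ $17 + 99 @ $19 = $6,733
LIFO COGS: 204 @ $24 + 186 @ $22 = $8,988
Difference = |$6,733 − $8,988| = $2,255

$2,255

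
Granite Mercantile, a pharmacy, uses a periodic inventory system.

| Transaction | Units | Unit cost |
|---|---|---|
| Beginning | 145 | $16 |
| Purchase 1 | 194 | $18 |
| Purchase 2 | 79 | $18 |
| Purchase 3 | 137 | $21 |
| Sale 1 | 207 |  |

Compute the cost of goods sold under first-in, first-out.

Sale 1 (207) [FIFO — oldest first]: 145 @ $16 + 62 @ $18 = $3,436
Ending inventory: 132 @ $18 + 79 @ $18 + 137 @ $21 = $6,675

COGS = $3,436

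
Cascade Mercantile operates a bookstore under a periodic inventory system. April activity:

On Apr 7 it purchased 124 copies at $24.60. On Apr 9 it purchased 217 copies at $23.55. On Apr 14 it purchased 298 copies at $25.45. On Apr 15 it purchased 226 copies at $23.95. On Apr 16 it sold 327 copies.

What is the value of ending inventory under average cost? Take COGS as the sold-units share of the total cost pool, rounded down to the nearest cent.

Ending inventory = $13,159.27

Apr 16, sell 327: 327/865 × $21,157.55 → $7,998.28
Ending inventory (cost pool remaining) = $13,159.27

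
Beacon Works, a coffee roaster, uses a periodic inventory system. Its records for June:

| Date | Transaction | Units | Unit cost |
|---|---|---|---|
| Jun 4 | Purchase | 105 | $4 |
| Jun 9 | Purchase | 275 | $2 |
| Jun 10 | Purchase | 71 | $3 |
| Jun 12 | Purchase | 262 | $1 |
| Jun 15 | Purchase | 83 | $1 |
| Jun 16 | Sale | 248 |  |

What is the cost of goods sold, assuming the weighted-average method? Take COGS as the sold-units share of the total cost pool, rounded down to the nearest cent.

Jun 16, sell 248: 248/796 × $1,528.00 → $476.06
Ending inventory (cost pool remaining) = $1,051.94

COGS = $476.06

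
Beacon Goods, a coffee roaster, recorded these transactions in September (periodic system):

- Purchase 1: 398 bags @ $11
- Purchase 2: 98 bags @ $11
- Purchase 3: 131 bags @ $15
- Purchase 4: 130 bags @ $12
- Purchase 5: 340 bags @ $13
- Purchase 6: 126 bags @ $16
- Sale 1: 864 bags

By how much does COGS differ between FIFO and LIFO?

FIFO COGS: 398 @ $11 + 98 @ $11 + 131 @ $15 + 130 @ $12 + 107 @ $13 = $10,372
LIFO COGS: 126 @ $16 + 340 @ $13 + 130 @ $12 + 131 @ $15 + 98 @ $11 + 39 @ $11 = $11,468
Difference = |$10,372 − $11,468| = $1,096

$1,096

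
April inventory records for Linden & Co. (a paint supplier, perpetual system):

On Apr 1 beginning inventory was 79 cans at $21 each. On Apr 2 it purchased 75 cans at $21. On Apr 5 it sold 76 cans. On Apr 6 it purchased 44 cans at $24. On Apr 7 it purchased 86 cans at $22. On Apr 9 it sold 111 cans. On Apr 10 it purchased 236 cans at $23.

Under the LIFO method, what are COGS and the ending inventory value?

Apr 5, 76 sold [LIFO — newest first]: 75 @ $21 + 1 @ $21 = $1,596
Apr 9, 111 sold [LIFO — newest first]: 86 @ $22 + 25 @ $24 = $2,492
Total COGS = $1,596 + $2,492 = $4,088
Ending inventory: 78 @ $21 + 19 @ $24 + 236 @ $23 = $7,522

COGS = $4,088; ending inventory = $7,522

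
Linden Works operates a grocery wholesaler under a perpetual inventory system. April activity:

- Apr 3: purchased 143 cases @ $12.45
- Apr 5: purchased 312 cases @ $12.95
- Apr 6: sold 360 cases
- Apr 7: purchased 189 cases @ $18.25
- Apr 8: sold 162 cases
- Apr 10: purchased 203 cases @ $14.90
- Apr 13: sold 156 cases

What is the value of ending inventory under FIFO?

Ending inventory = $2,518.10

Apr 6, 360 sold [FIFO — oldest first]: 143 @ $12.45 + 217 @ $12.95 = $4,590.50
Apr 8, 162 sold [FIFO — oldest first]: 95 @ $12.95 + 67 @ $18.25 = $2,453.00
Apr 13, 156 sold [FIFO — oldest first]: 122 @ $18.25 + 34 @ $14.90 = $2,733.10
Total COGS = $4,590.50 + $2,453.00 + $2,733.10 = $9,776.60
Ending inventory: 169 @ $14.90 = $2,518.10
Check: goods available $12,294.70 = COGS $9,776.60 + ending $2,518.10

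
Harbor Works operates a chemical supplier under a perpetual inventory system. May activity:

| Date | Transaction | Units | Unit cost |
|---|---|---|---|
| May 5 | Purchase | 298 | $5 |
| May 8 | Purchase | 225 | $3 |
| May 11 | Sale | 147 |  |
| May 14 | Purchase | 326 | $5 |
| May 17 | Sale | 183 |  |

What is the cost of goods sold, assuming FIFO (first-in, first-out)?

May 11, 147 sold [FIFO — oldest first]: 147 @ $5 = $735
May 17, 183 sold [FIFO — oldest first]: 151 @ $5 + 32 @ $3 = $851
Total COGS = $735 + $851 = $1,586
Ending inventory: 193 @ $3 + 326 @ $5 = $2,209
Check: goods available $3,795 = COGS $1,586 + ending $2,209

COGS = $1,586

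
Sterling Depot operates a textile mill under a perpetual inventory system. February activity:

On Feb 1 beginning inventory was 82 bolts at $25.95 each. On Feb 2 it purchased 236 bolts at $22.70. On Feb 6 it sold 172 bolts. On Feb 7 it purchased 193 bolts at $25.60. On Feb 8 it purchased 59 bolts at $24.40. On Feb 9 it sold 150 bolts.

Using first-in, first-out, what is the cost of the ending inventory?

Ending inventory = $6,278.00

Feb 6, 172 sold [FIFO — oldest first]: 82 @ $25.95 + 90 @ $22.70 = $4,170.90
Feb 9, 150 sold [FIFO — oldest first]: 146 @ $22.70 + 4 @ $25.60 = $3,416.60
Total COGS = $4,170.90 + $3,416.60 = $7,587.50
Ending inventory: 189 @ $25.60 + 59 @ $24.40 = $6,278.00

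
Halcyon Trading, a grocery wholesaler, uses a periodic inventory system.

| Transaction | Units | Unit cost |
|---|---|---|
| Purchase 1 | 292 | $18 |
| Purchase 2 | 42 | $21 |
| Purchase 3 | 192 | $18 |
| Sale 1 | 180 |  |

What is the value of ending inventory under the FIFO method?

Ending inventory = $6,354

Sale 1 (180) [FIFO — oldest first]: 180 @ $18 = $3,240
Ending inventory: 112 @ $18 + 42 @ $21 + 192 @ $18 = $6,354
Check: goods available $9,594 = COGS $3,240 + ending $6,354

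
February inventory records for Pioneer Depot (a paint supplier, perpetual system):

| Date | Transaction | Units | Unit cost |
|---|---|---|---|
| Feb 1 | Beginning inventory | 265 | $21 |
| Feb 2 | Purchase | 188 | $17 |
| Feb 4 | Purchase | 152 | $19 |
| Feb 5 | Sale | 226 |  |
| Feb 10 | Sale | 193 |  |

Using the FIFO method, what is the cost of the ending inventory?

Feb 5, 226 sold [FIFO — oldest first]: 226 @ $21 = $4,746
Feb 10, 193 sold [FIFO — oldest first]: 39 @ $21 + 154 @ $17 = $3,437
Total COGS = $4,746 + $3,437 = $8,183
Ending inventory: 34 @ $17 + 152 @ $19 = $3,466
Check: goods available $11,649 = COGS $8,183 + ending $3,466

Ending inventory = $3,466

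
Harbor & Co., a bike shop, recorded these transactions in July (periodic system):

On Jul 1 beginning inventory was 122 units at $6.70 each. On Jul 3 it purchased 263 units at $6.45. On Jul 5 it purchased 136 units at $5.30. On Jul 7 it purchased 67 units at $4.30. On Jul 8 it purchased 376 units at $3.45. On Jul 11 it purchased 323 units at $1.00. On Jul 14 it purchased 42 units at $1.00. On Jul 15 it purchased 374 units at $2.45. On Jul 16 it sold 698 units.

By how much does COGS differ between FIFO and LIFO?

FIFO COGS: 122 @ $6.70 + 263 @ $6.45 + 136 @ $5.30 + 67 @ $4.30 + 110 @ $3.45 = $3,902.15
LIFO COGS: 374 @ $2.45 + 42 @ $1.00 + 282 @ $1.00 = $1,240.30
Difference = |$3,902.15 − $1,240.30| = $2,661.85

$2,661.85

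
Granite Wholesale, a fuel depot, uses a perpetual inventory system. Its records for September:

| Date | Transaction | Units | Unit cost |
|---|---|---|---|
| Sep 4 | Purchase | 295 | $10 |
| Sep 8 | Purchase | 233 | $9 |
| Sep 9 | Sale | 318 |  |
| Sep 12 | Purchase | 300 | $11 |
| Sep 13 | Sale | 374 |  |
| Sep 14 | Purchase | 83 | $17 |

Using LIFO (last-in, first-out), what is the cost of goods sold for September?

COGS = $6,987

Sep 9, 318 sold [LIFO — newest first]: 233 @ $9 + 85 @ $10 = $2,947
Sep 13, 374 sold [LIFO — newest first]: 300 @ $11 + 74 @ $10 = $4,040
Total COGS = $2,947 + $4,040 = $6,987
Ending inventory: 136 @ $10 + 83 @ $17 = $2,771
Check: goods available $9,758 = COGS $6,987 + ending $2,771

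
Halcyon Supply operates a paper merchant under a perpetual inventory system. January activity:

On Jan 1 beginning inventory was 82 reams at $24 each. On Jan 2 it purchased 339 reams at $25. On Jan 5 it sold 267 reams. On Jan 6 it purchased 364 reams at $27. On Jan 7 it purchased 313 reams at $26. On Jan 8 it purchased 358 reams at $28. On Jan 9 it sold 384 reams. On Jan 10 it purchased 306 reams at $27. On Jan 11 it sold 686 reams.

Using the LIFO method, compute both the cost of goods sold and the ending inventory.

Jan 5, 267 sold [LIFO — newest first]: 267 @ $25 = $6,675
Jan 9, 384 sold [LIFO — newest first]: 358 @ $28 + 26 @ $26 = $10,700
Jan 11, 686 sold [LIFO — newest first]: 306 @ $27 + 287 @ $26 + 93 @ $27 = $18,235
Total COGS = $6,675 + $10,700 + $18,235 = $35,610
Ending inventory: 82 @ $24 + 72 @ $25 + 271 @ $27 = $11,085

COGS = $35,610; ending inventory = $11,085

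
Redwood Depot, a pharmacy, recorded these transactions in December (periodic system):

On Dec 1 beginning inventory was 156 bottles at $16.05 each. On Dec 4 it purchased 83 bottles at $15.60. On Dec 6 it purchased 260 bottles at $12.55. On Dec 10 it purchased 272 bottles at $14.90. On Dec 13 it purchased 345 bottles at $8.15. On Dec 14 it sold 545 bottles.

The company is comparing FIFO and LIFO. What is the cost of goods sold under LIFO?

COGS = $5,791.75

FIFO COGS: 156 @ $16.05 + 83 @ $15.60 + 260 @ $12.55 + 46 @ $14.90 = $7,747.00
LIFO COGS: 345 @ $8.15 + 200 @ $14.90 = $5,791.75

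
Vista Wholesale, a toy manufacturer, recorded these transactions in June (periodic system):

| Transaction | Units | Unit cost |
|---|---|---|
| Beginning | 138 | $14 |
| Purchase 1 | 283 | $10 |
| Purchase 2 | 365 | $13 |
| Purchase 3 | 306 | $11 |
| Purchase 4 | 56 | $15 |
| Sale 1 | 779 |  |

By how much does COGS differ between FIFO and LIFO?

FIFO COGS: 138 @ $14 + 283 @ $10 + 358 @ $13 = $9,416
LIFO COGS: 56 @ $15 + 306 @ $11 + 365 @ $13 + 52 @ $10 = $9,471
Difference = |$9,416 − $9,471| = $55

$55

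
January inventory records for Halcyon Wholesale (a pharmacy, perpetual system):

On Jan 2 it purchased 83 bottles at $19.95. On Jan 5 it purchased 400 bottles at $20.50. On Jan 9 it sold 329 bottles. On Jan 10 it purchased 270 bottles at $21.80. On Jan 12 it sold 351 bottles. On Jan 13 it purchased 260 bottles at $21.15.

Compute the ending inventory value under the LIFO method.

Jan 9, 329 sold [LIFO — newest first]: 329 @ $20.50 = $6,744.50
Jan 12, 351 sold [LIFO — newest first]: 270 @ $21.80 + 71 @ $20.50 + 10 @ $19.95 = $7,541.00
Total COGS = $6,744.50 + $7,541.00 = $14,285.50
Ending inventory: 73 @ $19.95 + 260 @ $21.15 = $6,955.35

Ending inventory = $6,955.35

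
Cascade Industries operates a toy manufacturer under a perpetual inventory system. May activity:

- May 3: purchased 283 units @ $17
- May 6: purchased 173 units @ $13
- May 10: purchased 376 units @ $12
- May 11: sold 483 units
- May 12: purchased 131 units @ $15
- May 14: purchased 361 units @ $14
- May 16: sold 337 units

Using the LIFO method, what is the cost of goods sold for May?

COGS = $10,621

May 11, 483 sold [LIFO — newest first]: 376 @ $12 + 107 @ $13 = $5,903
May 16, 337 sold [LIFO — newest first]: 337 @ $14 = $4,718
Total COGS = $5,903 + $4,718 = $10,621
Ending inventory: 283 @ $17 + 66 @ $13 + 131 @ $15 + 24 @ $14 = $7,970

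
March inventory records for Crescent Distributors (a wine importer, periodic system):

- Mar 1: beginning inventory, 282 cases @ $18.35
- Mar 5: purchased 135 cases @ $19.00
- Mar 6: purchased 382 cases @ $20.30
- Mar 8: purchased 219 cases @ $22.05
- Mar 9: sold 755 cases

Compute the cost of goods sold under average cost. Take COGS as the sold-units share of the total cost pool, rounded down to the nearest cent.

Mar 9, sell 755: 755/1018 × $20,323.25 → $15,072.74
Ending inventory (cost pool remaining) = $5,250.51
Check: goods available $20,323.25 = COGS $15,072.74 + ending $5,250.51

COGS = $15,072.74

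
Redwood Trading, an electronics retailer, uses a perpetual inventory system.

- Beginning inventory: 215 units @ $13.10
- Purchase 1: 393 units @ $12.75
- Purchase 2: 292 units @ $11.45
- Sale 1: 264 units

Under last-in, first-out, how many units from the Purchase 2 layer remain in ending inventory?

28

Sale 1 (264) [LIFO — newest first]: 264 @ $11.45 = $3,022.80
Ending inventory: 215 @ $13.10 + 393 @ $12.75 + 28 @ $11.45 = $8,147.85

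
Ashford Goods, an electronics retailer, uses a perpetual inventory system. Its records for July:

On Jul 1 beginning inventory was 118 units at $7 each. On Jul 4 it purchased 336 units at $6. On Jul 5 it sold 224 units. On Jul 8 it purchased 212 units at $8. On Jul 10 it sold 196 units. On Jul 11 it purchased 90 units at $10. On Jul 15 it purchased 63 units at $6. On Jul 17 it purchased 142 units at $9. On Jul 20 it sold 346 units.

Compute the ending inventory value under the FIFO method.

Ending inventory = $1,596

Jul 5, 224 sold [FIFO — oldest first]: 118 @ $7 + 106 @ $6 = $1,462
Jul 10, 196 sold [FIFO — oldest first]: 196 @ $6 = $1,176
Jul 20, 346 sold [FIFO — oldest first]: 34 @ $6 + 212 @ $8 + 90 @ $10 + 10 @ $6 = $2,860
Total COGS = $1,462 + $1,176 + $2,860 = $5,498
Ending inventory: 53 @ $6 + 142 @ $9 = $1,596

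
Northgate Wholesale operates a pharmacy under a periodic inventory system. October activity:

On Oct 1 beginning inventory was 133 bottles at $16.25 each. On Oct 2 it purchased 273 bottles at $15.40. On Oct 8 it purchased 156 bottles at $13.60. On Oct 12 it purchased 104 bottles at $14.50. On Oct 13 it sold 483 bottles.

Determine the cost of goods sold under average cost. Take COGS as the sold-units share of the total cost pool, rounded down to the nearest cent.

COGS = $7,248.66

Oct 13, sell 483: 483/666 × $9,995.05 → $7,248.66
Ending inventory (cost pool remaining) = $2,746.39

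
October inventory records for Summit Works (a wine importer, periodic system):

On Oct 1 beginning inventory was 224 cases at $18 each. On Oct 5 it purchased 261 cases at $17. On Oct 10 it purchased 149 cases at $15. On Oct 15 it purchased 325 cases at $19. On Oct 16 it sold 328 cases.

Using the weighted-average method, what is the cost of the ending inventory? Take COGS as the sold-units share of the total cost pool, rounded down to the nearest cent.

Ending inventory = $11,106.00

Oct 16, sell 328: 328/959 × $16,879.00 → $5,773.00
Ending inventory (cost pool remaining) = $11,106.00
Check: goods available $16,879.00 = COGS $5,773.00 + ending $11,106.00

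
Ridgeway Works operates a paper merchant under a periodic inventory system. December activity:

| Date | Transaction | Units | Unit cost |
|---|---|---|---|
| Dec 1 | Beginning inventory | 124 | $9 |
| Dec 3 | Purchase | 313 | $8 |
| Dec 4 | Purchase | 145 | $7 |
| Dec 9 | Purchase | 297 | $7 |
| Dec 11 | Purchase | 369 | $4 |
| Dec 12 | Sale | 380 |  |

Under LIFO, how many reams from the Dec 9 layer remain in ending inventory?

Dec 12, 380 sold [LIFO — newest first]: 369 @ $4 + 11 @ $7 = $1,553
Ending inventory: 124 @ $9 + 313 @ $8 + 145 @ $7 + 286 @ $7 = $6,637

286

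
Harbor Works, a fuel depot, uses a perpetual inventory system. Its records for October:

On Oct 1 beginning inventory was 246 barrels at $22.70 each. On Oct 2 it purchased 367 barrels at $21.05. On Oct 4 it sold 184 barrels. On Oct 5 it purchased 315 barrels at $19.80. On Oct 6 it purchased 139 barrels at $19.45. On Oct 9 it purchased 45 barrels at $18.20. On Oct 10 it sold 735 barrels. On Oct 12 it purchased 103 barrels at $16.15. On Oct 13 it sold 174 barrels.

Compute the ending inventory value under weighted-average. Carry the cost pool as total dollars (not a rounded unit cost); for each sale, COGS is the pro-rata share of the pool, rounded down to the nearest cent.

Ending inventory = $2,320.63

After Oct 1: 246 on hand, pool $5,584.20 (≈ $22.7000 each)
After Oct 2: 613 on hand, pool $13,309.55 (≈ $21.7122 each)
Oct 4, sell 184: 184/613 × $13,309.55 → $3,995.03
After Oct 5: 744 on hand, pool $15,551.52 (≈ $20.9026 each)
After Oct 6: 883 on hand, pool $18,255.07 (≈ $20.6739 each)
After Oct 9: 928 on hand, pool $19,074.07 (≈ $20.5540 each)
Oct 10, sell 735: 735/928 × $19,074.07 → $15,107.15
After Oct 12: 296 on hand, pool $5,630.37 (≈ $19.0215 each)
Oct 13, sell 174: 174/296 × $5,630.37 → $3,309.74
Total COGS = $3,995.03 + $15,107.15 + $3,309.74 = $22,411.92
Ending inventory (cost pool remaining) = $2,320.63
Check: goods available $24,732.55 = COGS $22,411.92 + ending $2,320.63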